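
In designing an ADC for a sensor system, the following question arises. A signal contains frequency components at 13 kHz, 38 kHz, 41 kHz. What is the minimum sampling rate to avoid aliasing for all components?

The highest frequency component is f_max = 41 kHz.
Nyquist rate = 2 * f_max = 2 * 41 kHz = 82 kHz.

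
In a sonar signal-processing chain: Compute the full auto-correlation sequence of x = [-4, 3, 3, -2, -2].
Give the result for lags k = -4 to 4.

r_xx[k] = sum_m x[m]*x[m+k], indexed from 0, for k = -4 to 4:
  r_xx[-4] = x[4]*x[0] = 8
  r_xx[-3] = x[3]*x[0] + x[4]*x[1] = 2
  r_xx[-2] = x[2]*x[0] + x[3]*x[1] + x[4]*x[2] = -24
  r_xx[-1] = x[1]*x[0] + x[2]*x[1] + x[3]*x[2] + x[4]*x[3] = -5
  r_xx[0] = x[0]*x[0] + x[1]*x[1] + x[2]*x[2] + x[3]*x[3] + x[4]*x[4] = 42
  r_xx[1] = x[0]*x[1] + x[1]*x[2] + x[2]*x[3] + x[3]*x[4] = -5
  r_xx[2] = x[0]*x[2] + x[1]*x[3] + x[2]*x[4] = -24
  r_xx[3] = x[0]*x[3] + x[1]*x[4] = 2
  r_xx[4] = x[0]*x[4] = 8
r_xx = [8, 2, -24, -5, 42, -5, -24, 2, 8]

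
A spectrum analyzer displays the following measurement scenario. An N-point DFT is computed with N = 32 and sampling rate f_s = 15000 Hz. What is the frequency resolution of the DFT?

DFT frequency resolution = f_s / N
= 15000 / 32 = 1875/4 Hz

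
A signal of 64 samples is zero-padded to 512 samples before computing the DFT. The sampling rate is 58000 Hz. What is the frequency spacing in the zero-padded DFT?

Original DFT: N = 64, resolution = f_s/N = 58000/64 = 3625/4 Hz
Zero-padded DFT: N = 512, resolution = f_s/N = 58000/512 = 3625/32 Hz
Zero-padding interpolates the spectrum (finer frequency grid)
but does NOT improve the true spectral resolution (ability to resolve close frequencies).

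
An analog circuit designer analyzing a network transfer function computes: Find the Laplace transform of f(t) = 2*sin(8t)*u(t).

Standard pair: sin(wt)*u(t) <-> w/(s^2+w^2)
With w = 8: L{2*sin(8t)*u(t)} = 16/(s^2+64)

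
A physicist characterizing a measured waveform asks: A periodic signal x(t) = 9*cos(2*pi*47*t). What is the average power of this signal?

Average power of A*cos(wt) is A^2/2.
P = 9^2 / 2 = 81/2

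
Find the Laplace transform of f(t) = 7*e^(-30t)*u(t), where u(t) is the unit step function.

Standard Laplace transform pair:
e^(-at)*u(t) <-> 1/(s+a)
With a = 30: L{7*e^(-30t)*u(t)} = 7/(s+30), ROC: Re(s) > -30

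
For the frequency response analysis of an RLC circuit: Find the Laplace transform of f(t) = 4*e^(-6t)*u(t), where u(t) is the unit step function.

Standard Laplace transform pair:
e^(-at)*u(t) <-> 1/(s+a)
With a = 6: L{4*e^(-6t)*u(t)} = 4/(s+6), ROC: Re(s) > -6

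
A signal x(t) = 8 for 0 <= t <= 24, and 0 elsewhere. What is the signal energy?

Energy = integral of |x(t)|^2 dt over the signal duration
= 8^2 * 24 = 64 * 24 = 1536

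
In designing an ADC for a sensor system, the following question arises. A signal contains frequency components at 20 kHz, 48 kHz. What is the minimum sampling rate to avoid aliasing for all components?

The highest frequency component is f_max = 48 kHz.
Nyquist rate = 2 * f_max = 2 * 48 kHz = 96 kHz.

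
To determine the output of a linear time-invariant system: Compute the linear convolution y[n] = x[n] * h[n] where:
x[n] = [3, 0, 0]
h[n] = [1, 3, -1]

y[n] = sum_k x[k]*h[n-k]. Output length = len(x) + len(h) - 1 = 3 + 3 - 1 = 5.
y[0] = 3*1 = 3
y[1] = 0*1 + 3*3 = 9
y[2] = 0*1 + 0*3 + 3*-1 = -3
y[3] = 0*3 + 0*-1 = 0
y[4] = 0*-1 = 0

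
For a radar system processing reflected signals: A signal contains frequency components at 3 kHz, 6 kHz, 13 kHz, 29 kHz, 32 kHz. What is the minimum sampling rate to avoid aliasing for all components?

The highest frequency component is f_max = 32 kHz.
Nyquist rate = 2 * f_max = 2 * 32 kHz = 64 kHz.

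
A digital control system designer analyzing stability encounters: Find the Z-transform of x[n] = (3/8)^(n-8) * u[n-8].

Time-shifting property: if X(z) = Z{x[n]}, then Z{x[n-d]} = z^(-d) * X(z)
X(z) = z/(z - 3/8) for x[n] = (3/8)^n * u[n]
Z{x[n-8]} = z^(-8) * z/(z - 3/8) = z^(-7)/(z - 3/8)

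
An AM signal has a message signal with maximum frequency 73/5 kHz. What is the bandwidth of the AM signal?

In AM (double-sideband), the bandwidth is twice the message frequency.
BW = 2 * f_m = 2 * 73/5 kHz = 146/5 kHz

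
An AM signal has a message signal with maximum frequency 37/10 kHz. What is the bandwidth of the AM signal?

In AM (double-sideband), the bandwidth is twice the message frequency.
BW = 2 * f_m = 2 * 37/10 kHz = 37/5 kHz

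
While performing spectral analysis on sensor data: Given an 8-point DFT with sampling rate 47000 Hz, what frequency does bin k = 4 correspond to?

The frequency of DFT bin k is: f_k = k * f_s / N
f_4 = 4 * 47000 / 8 = 23500 Hz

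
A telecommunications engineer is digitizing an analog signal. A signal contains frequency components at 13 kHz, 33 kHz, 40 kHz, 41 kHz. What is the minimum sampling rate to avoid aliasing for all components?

The highest frequency component is f_max = 41 kHz.
Nyquist rate = 2 * f_max = 2 * 41 kHz = 82 kHz.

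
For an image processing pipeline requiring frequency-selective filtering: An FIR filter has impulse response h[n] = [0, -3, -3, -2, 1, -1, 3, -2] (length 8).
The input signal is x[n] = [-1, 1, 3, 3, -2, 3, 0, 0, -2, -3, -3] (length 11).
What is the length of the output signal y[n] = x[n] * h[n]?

For linear convolution, the output length is:
len(y) = len(x) + len(h) - 1 = 11 + 8 - 1 = 18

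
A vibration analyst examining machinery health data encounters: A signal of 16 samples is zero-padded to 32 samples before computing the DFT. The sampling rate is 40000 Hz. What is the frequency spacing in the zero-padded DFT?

Original DFT: N = 16, resolution = f_s/N = 40000/16 = 2500 Hz
Zero-padded DFT: N = 32, resolution = f_s/N = 40000/32 = 1250 Hz
Zero-padding interpolates the spectrum (finer frequency grid)
but does NOT improve the true spectral resolution (ability to resolve close frequencies).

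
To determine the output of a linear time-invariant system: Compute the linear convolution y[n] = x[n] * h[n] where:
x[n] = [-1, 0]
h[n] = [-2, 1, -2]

y[n] = sum_k x[k]*h[n-k]. Output length = len(x) + len(h) - 1 = 2 + 3 - 1 = 4.
y[0] = -1*-2 = 2
y[1] = 0*-2 + -1*1 = -1
y[2] = 0*1 + -1*-2 = 2
y[3] = 0*-2 = 0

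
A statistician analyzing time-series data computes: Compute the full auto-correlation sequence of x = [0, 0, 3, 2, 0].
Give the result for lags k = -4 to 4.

r_xx[k] = sum_m x[m]*x[m+k], indexed from 0, for k = -4 to 4:
  r_xx[-4] = x[4]*x[0] = 0
  r_xx[-3] = x[3]*x[0] + x[4]*x[1] = 0
  r_xx[-2] = x[2]*x[0] + x[3]*x[1] + x[4]*x[2] = 0
  r_xx[-1] = x[1]*x[0] + x[2]*x[1] + x[3]*x[2] + x[4]*x[3] = 6
  r_xx[0] = x[0]*x[0] + x[1]*x[1] + x[2]*x[2] + x[3]*x[3] + x[4]*x[4] = 13
  r_xx[1] = x[0]*x[1] + x[1]*x[2] + x[2]*x[3] + x[3]*x[4] = 6
  r_xx[2] = x[0]*x[2] + x[1]*x[3] + x[2]*x[4] = 0
  r_xx[3] = x[0]*x[3] + x[1]*x[4] = 0
  r_xx[4] = x[0]*x[4] = 0
r_xx = [0, 0, 0, 6, 13, 6, 0, 0, 0]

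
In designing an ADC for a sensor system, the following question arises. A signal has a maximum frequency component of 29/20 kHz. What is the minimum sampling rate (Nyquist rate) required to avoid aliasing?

By the Nyquist-Shannon sampling theorem,
the minimum sampling rate (Nyquist rate) must be at least 2 * f_max.
Nyquist rate = 2 * 29/20 kHz = 29/10 kHz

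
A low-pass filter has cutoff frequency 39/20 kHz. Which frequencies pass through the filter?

A low-pass filter passes all frequencies below the cutoff frequency 39/20 kHz and attenuates higher frequencies.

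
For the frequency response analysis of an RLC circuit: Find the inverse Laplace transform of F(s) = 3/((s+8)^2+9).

Standard pair: w/((s+a)^2+w^2) <-> e^(-at)*sin(wt)*u(t)
With a=8, w=3: f(t) = e^(-8t)*sin(3t)*u(t)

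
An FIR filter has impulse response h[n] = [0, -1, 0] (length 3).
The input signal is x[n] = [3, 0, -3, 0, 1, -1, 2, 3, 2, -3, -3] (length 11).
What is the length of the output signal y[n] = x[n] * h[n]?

For linear convolution, the output length is:
len(y) = len(x) + len(h) - 1 = 11 + 3 - 1 = 13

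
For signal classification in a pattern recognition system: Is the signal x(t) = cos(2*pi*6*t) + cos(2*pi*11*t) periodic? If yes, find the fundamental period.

f1 = 6 Hz, f2 = 11 Hz
Period T1 = 1/6, T2 = 1/11
Ratio T1/T2 = 11/6, which is rational.
The signal is periodic with fundamental period T = 1/GCD(6,11) = 1 s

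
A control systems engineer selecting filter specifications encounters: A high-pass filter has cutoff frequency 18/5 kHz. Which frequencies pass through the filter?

A high-pass filter passes all frequencies above the cutoff frequency 18/5 kHz and attenuates lower frequencies.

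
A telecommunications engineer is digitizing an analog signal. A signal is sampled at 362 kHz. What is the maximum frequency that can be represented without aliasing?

The maximum frequency that can be represented without aliasing
is the Nyquist frequency: f_max = f_s / 2 = 362 kHz / 2 = 181 kHz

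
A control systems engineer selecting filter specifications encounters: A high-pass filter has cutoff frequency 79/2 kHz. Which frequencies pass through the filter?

A high-pass filter passes all frequencies above the cutoff frequency 79/2 kHz and attenuates lower frequencies.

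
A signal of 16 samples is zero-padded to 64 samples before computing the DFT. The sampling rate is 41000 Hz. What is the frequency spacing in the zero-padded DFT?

Original DFT: N = 16, resolution = f_s/N = 41000/16 = 5125/2 Hz
Zero-padded DFT: N = 64, resolution = f_s/N = 41000/64 = 5125/8 Hz
Zero-padding interpolates the spectrum (finer frequency grid)
but does NOT improve the true spectral resolution (ability to resolve close frequencies).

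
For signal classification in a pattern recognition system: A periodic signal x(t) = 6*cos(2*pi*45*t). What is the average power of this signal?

Average power of A*cos(wt) is A^2/2.
P = 6^2 / 2 = 36/2 = 18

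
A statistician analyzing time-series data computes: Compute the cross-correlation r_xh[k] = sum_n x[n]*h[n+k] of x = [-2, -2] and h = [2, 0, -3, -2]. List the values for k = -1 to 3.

Both sequences indexed from 0 and zero outside their support.
Lags with overlap: k = -1 to 3.
  r_xh[-1] = x[1]*h[0] = -4
  r_xh[0] = x[0]*h[0] + x[1]*h[1] = -4
  r_xh[1] = x[0]*h[1] + x[1]*h[2] = 6
  r_xh[2] = x[0]*h[2] + x[1]*h[3] = 10
  r_xh[3] = x[0]*h[3] = 4
r_xh = [-4, -4, 6, 10, 4] (for k = -1, ..., 3)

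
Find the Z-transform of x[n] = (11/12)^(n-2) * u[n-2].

Time-shifting property: if X(z) = Z{x[n]}, then Z{x[n-d]} = z^(-d) * X(z)
X(z) = z/(z - 11/12) for x[n] = (11/12)^n * u[n]
Z{x[n-2]} = z^(-2) * z/(z - 11/12) = z^(-1)/(z - 11/12)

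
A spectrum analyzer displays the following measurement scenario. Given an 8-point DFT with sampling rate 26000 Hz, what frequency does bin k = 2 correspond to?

The frequency of DFT bin k is: f_k = k * f_s / N
f_2 = 2 * 26000 / 8 = 6500 Hz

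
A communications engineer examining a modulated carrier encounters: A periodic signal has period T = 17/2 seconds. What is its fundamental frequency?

The fundamental frequency is the reciprocal of the period.
f = 1/T = 1/(17/2) = 2/17 Hz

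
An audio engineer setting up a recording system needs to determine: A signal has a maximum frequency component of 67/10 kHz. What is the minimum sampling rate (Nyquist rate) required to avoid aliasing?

By the Nyquist-Shannon sampling theorem,
the minimum sampling rate (Nyquist rate) must be at least 2 * f_max.
Nyquist rate = 2 * 67/10 kHz = 67/5 kHz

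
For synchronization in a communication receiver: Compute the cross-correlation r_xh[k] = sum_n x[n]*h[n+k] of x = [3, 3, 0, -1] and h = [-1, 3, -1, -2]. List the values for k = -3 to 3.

Both sequences indexed from 0 and zero outside their support.
Lags with overlap: k = -3 to 3.
  r_xh[-3] = x[3]*h[0] = 1
  r_xh[-2] = x[2]*h[0] + x[3]*h[1] = -3
  r_xh[-1] = x[1]*h[0] + x[2]*h[1] + x[3]*h[2] = -2
  r_xh[0] = x[0]*h[0] + x[1]*h[1] + x[2]*h[2] + x[3]*h[3] = 8
  r_xh[1] = x[0]*h[1] + x[1]*h[2] + x[2]*h[3] = 6
  r_xh[2] = x[0]*h[2] + x[1]*h[3] = -9
  r_xh[3] = x[0]*h[3] = -6
r_xh = [1, -3, -2, 8, 6, -9, -6] (for k = -3, ..., 3)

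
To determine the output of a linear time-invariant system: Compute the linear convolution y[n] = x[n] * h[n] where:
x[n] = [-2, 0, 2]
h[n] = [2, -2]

y[n] = sum_k x[k]*h[n-k]. Output length = len(x) + len(h) - 1 = 3 + 2 - 1 = 4.
y[0] = -2*2 = -4
y[1] = 0*2 + -2*-2 = 4
y[2] = 2*2 + 0*-2 = 4
y[3] = 2*-2 = -4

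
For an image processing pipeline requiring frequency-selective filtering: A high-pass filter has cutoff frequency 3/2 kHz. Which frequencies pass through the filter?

A high-pass filter passes all frequencies above the cutoff frequency 3/2 kHz and attenuates lower frequencies.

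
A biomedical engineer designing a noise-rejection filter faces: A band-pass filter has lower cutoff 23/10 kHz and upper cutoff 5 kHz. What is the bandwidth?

Bandwidth = f_high - f_low
= 5 kHz - 23/10 kHz = 27/10 kHz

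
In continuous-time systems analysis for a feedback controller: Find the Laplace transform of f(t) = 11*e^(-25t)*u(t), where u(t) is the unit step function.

Standard Laplace transform pair:
e^(-at)*u(t) <-> 1/(s+a)
With a = 25: L{11*e^(-25t)*u(t)} = 11/(s+25), ROC: Re(s) > -25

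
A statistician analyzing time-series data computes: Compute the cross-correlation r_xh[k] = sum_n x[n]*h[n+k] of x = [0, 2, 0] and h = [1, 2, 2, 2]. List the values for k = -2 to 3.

Both sequences indexed from 0 and zero outside their support.
Lags with overlap: k = -2 to 3.
  r_xh[-2] = x[2]*h[0] = 0
  r_xh[-1] = x[1]*h[0] + x[2]*h[1] = 2
  r_xh[0] = x[0]*h[0] + x[1]*h[1] + x[2]*h[2] = 4
  r_xh[1] = x[0]*h[1] + x[1]*h[2] + x[2]*h[3] = 4
  r_xh[2] = x[0]*h[2] + x[1]*h[3] = 4
  r_xh[3] = x[0]*h[3] = 0
r_xh = [0, 2, 4, 4, 4, 0] (for k = -2, ..., 3)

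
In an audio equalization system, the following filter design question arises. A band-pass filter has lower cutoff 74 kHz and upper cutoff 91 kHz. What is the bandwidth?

Bandwidth = f_high - f_low
= 91 kHz - 74 kHz = 17 kHz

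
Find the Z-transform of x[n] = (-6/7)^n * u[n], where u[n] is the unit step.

The Z-transform of a^n * u[n] is z/(z-a) for |z| > |a|.
Here a = -6/7, so X(z) = z/(z - (-6/7)) = 7z/(7z + 6)
ROC: |z| > 6/7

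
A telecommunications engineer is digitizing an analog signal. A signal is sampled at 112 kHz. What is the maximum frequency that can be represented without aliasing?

The maximum frequency that can be represented without aliasing
is the Nyquist frequency: f_max = f_s / 2 = 112 kHz / 2 = 56 kHz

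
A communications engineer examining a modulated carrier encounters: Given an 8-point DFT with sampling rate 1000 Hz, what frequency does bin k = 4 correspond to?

The frequency of DFT bin k is: f_k = k * f_s / N
f_4 = 4 * 1000 / 8 = 500 Hz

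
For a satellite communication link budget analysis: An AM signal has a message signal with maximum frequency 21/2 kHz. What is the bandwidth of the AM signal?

In AM (double-sideband), the bandwidth is twice the message frequency.
BW = 2 * f_m = 2 * 21/2 kHz = 21 kHz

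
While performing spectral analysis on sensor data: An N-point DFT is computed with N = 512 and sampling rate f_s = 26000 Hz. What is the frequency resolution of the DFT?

DFT frequency resolution = f_s / N
= 26000 / 512 = 1625/32 Hz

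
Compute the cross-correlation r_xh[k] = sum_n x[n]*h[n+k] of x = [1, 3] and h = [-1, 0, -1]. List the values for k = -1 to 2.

Both sequences indexed from 0 and zero outside their support.
Lags with overlap: k = -1 to 2.
  r_xh[-1] = x[1]*h[0] = -3
  r_xh[0] = x[0]*h[0] + x[1]*h[1] = -1
  r_xh[1] = x[0]*h[1] + x[1]*h[2] = -3
  r_xh[2] = x[0]*h[2] = -1
r_xh = [-3, -1, -3, -1] (for k = -1, ..., 2)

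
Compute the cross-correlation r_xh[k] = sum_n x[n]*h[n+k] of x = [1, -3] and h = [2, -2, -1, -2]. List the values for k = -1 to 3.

Both sequences indexed from 0 and zero outside their support.
Lags with overlap: k = -1 to 3.
  r_xh[-1] = x[1]*h[0] = -6
  r_xh[0] = x[0]*h[0] + x[1]*h[1] = 8
  r_xh[1] = x[0]*h[1] + x[1]*h[2] = 1
  r_xh[2] = x[0]*h[2] + x[1]*h[3] = 5
  r_xh[3] = x[0]*h[3] = -2
r_xh = [-6, 8, 1, 5, -2] (for k = -1, ..., 3)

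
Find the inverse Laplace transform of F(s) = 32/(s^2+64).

Standard pair: w/(s^2+w^2) <-> sin(wt)*u(t)
Recognize w^2 = 64, so w = 8; numerator 32 = 4*8.
f(t) = 4*sin(8t)*u(t)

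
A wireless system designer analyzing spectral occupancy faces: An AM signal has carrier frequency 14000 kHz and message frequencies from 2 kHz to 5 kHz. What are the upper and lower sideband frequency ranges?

Upper sideband (USB) = fc + [fm_low, fm_high] = 14000 + [2, 5] = [14002, 14005] kHz
Lower sideband (LSB) = fc - [fm_high, fm_low] = 14000 - [5, 2] = [13995, 13998] kHz
Total occupied spectrum: 13995 kHz to 14005 kHz (plus carrier at 14000 kHz)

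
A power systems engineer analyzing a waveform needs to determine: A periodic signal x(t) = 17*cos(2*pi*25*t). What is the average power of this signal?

Average power of A*cos(wt) is A^2/2.
P = 17^2 / 2 = 289/2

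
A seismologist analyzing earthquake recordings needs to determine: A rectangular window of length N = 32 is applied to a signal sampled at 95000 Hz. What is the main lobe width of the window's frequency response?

For a rectangular window of length N,
the main lobe width in frequency is 2*f_s/N.
= 2*95000/32 = 11875/2 Hz
This determines the minimum frequency separation for resolving two sinusoids.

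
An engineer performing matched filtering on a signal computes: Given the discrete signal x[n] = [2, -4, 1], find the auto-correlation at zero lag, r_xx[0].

The auto-correlation at zero lag r_xx[0] equals the signal energy.
r_xx[0] = sum of x[n]^2 = 2^2 + (-4)^2 + 1^2
= 4 + 16 + 1 = 21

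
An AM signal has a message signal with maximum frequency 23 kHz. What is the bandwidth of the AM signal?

In AM (double-sideband), the bandwidth is twice the message frequency.
BW = 2 * f_m = 2 * 23 kHz = 46 kHz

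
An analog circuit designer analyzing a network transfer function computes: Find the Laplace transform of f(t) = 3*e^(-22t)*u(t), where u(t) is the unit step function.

Standard Laplace transform pair:
e^(-at)*u(t) <-> 1/(s+a)
With a = 22: L{3*e^(-22t)*u(t)} = 3/(s+22), ROC: Re(s) > -22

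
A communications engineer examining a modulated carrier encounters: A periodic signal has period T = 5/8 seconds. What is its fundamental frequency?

The fundamental frequency is the reciprocal of the period.
f = 1/T = 1/(5/8) = 8/5 Hz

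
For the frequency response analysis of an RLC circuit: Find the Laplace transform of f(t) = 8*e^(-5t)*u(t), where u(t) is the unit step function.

Standard Laplace transform pair:
e^(-at)*u(t) <-> 1/(s+a)
With a = 5: L{8*e^(-5t)*u(t)} = 8/(s+5), ROC: Re(s) > -5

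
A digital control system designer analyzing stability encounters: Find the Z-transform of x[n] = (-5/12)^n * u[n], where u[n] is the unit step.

The Z-transform of a^n * u[n] is z/(z-a) for |z| > |a|.
Here a = -5/12, so X(z) = z/(z - (-5/12)) = 12z/(12z + 5)
ROC: |z| > 5/12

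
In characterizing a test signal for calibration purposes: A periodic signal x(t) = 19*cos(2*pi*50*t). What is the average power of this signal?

Average power of A*cos(wt) is A^2/2.
P = 19^2 / 2 = 361/2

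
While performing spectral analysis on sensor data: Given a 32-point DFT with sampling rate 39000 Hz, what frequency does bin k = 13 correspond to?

The frequency of DFT bin k is: f_k = k * f_s / N
f_13 = 13 * 39000 / 32 = 63375/4 Hz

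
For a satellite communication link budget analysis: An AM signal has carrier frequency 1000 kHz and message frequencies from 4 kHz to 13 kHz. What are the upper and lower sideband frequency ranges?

Upper sideband (USB) = fc + [fm_low, fm_high] = 1000 + [4, 13] = [1004, 1013] kHz
Lower sideband (LSB) = fc - [fm_high, fm_low] = 1000 - [13, 4] = [987, 996] kHz
Total occupied spectrum: 987 kHz to 1013 kHz (plus carrier at 1000 kHz)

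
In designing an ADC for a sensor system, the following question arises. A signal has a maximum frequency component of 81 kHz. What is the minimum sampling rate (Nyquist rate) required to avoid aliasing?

By the Nyquist-Shannon sampling theorem,
the minimum sampling rate (Nyquist rate) must be at least 2 * f_max.
Nyquist rate = 2 * 81 kHz = 162 kHz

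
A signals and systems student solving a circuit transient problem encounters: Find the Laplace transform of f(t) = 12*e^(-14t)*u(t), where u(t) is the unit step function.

Standard Laplace transform pair:
e^(-at)*u(t) <-> 1/(s+a)
With a = 14: L{12*e^(-14t)*u(t)} = 12/(s+14), ROC: Re(s) > -14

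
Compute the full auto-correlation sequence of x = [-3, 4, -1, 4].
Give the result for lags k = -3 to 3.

r_xx[k] = sum_m x[m]*x[m+k], indexed from 0, for k = -3 to 3:
  r_xx[-3] = x[3]*x[0] = -12
  r_xx[-2] = x[2]*x[0] + x[3]*x[1] = 19
  r_xx[-1] = x[1]*x[0] + x[2]*x[1] + x[3]*x[2] = -20
  r_xx[0] = x[0]*x[0] + x[1]*x[1] + x[2]*x[2] + x[3]*x[3] = 42
  r_xx[1] = x[0]*x[1] + x[1]*x[2] + x[2]*x[3] = -20
  r_xx[2] = x[0]*x[2] + x[1]*x[3] = 19
  r_xx[3] = x[0]*x[3] = -12
r_xx = [-12, 19, -20, 42, -20, 19, -12]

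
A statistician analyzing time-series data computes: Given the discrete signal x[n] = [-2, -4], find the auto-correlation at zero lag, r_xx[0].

The auto-correlation at zero lag r_xx[0] equals the signal energy.
r_xx[0] = sum of x[n]^2 = (-2)^2 + (-4)^2
= 4 + 16 = 20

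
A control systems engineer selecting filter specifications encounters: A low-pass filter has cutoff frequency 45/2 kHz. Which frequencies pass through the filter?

A low-pass filter passes all frequencies below the cutoff frequency 45/2 kHz and attenuates higher frequencies.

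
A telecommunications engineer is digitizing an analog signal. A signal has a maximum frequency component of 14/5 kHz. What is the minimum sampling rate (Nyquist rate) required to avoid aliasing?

By the Nyquist-Shannon sampling theorem,
the minimum sampling rate (Nyquist rate) must be at least 2 * f_max.
Nyquist rate = 2 * 14/5 kHz = 28/5 kHz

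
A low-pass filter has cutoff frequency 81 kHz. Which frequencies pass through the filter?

A low-pass filter passes all frequencies below the cutoff frequency 81 kHz and attenuates higher frequencies.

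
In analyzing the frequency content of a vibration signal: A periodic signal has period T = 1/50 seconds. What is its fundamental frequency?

The fundamental frequency is the reciprocal of the period.
f = 1/T = 1/(1/50) = 50 Hz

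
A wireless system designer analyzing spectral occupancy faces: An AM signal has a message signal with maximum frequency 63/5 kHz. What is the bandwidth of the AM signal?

In AM (double-sideband), the bandwidth is twice the message frequency.
BW = 2 * f_m = 2 * 63/5 kHz = 126/5 kHz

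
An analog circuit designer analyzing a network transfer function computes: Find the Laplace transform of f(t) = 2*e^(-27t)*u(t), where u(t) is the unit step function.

Standard Laplace transform pair:
e^(-at)*u(t) <-> 1/(s+a)
With a = 27: L{2*e^(-27t)*u(t)} = 2/(s+27), ROC: Re(s) > -27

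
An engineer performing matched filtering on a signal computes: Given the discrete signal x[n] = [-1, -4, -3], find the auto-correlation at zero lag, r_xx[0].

The auto-correlation at zero lag r_xx[0] equals the signal energy.
r_xx[0] = sum of x[n]^2 = (-1)^2 + (-4)^2 + (-3)^2
= 1 + 16 + 9 = 26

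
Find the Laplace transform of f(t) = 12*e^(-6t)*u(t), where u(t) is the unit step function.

Standard Laplace transform pair:
e^(-at)*u(t) <-> 1/(s+a)
With a = 6: L{12*e^(-6t)*u(t)} = 12/(s+6), ROC: Re(s) > -6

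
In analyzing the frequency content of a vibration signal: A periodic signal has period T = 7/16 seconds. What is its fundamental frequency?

The fundamental frequency is the reciprocal of the period.
f = 1/T = 1/(7/16) = 16/7 Hz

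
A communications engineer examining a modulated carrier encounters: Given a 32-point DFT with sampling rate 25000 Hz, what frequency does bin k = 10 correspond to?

The frequency of DFT bin k is: f_k = k * f_s / N
f_10 = 10 * 25000 / 32 = 15625/2 Hz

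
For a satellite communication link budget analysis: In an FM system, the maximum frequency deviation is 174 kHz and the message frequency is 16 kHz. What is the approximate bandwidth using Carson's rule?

Carson's rule: BW = 2*(delta_f + f_m)
= 2*(174 + 16) kHz = 380 kHz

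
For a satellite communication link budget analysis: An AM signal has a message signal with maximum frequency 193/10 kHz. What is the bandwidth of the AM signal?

In AM (double-sideband), the bandwidth is twice the message frequency.
BW = 2 * f_m = 2 * 193/10 kHz = 193/5 kHz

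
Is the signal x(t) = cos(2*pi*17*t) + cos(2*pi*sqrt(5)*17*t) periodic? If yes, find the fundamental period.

f1 = 17 Hz, f2 = 17*sqrt(5) Hz
Ratio f2/f1 = sqrt(5), which is irrational.
Since the frequency ratio is irrational, no common period exists.
The signal is not periodic.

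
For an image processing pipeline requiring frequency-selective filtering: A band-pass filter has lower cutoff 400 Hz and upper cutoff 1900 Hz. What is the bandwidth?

Bandwidth = f_high - f_low
= 1900 Hz - 400 Hz = 1500 Hz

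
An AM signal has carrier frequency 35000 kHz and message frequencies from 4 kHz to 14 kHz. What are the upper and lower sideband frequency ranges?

Upper sideband (USB) = fc + [fm_low, fm_high] = 35000 + [4, 14] = [35004, 35014] kHz
Lower sideband (LSB) = fc - [fm_high, fm_low] = 35000 - [14, 4] = [34986, 34996] kHz
Total occupied spectrum: 34986 kHz to 35014 kHz (plus carrier at 35000 kHz)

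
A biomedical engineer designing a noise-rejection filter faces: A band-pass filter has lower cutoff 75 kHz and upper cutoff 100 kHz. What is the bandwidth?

Bandwidth = f_high - f_low
= 100 kHz - 75 kHz = 25 kHz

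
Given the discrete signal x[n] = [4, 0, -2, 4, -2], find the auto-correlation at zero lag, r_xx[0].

The auto-correlation at zero lag r_xx[0] equals the signal energy.
r_xx[0] = sum of x[n]^2 = 4^2 + 0^2 + (-2)^2 + 4^2 + (-2)^2
= 16 + 0 + 4 + 16 + 4 = 40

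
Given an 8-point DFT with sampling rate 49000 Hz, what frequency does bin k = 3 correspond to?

The frequency of DFT bin k is: f_k = k * f_s / N
f_3 = 3 * 49000 / 8 = 18375 Hz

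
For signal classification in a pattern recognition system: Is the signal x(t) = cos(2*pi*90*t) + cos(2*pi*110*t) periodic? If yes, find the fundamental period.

f1 = 90 Hz, f2 = 110 Hz
Period T1 = 1/90, T2 = 1/110
Ratio T1/T2 = 110/90, which is rational.
The signal is periodic with fundamental period T = 1/GCD(90,110) = 1/10 s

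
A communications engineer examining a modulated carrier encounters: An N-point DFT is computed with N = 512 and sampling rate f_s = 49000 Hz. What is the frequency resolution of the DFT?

DFT frequency resolution = f_s / N
= 49000 / 512 = 6125/64 Hz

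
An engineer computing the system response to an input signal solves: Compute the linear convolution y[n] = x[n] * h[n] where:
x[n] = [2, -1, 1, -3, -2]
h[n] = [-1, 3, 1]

y[n] = sum_k x[k]*h[n-k]. Output length = len(x) + len(h) - 1 = 5 + 3 - 1 = 7.
y[0] = 2*-1 = -2
y[1] = -1*-1 + 2*3 = 7
y[2] = 1*-1 + -1*3 + 2*1 = -2
y[3] = -3*-1 + 1*3 + -1*1 = 5
y[4] = -2*-1 + -3*3 + 1*1 = -6
y[5] = -2*3 + -3*1 = -9
y[6] = -2*1 = -2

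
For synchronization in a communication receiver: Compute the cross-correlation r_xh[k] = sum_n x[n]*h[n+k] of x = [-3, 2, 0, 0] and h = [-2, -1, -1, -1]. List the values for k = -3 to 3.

Both sequences indexed from 0 and zero outside their support.
Lags with overlap: k = -3 to 3.
  r_xh[-3] = x[3]*h[0] = 0
  r_xh[-2] = x[2]*h[0] + x[3]*h[1] = 0
  r_xh[-1] = x[1]*h[0] + x[2]*h[1] + x[3]*h[2] = -4
  r_xh[0] = x[0]*h[0] + x[1]*h[1] + x[2]*h[2] + x[3]*h[3] = 4
  r_xh[1] = x[0]*h[1] + x[1]*h[2] + x[2]*h[3] = 1
  r_xh[2] = x[0]*h[2] + x[1]*h[3] = 1
  r_xh[3] = x[0]*h[3] = 3
r_xh = [0, 0, -4, 4, 1, 1, 3] (for k = -3, ..., 3)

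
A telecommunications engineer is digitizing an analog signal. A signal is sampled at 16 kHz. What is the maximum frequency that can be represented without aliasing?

The maximum frequency that can be represented without aliasing
is the Nyquist frequency: f_max = f_s / 2 = 16 kHz / 2 = 8 kHz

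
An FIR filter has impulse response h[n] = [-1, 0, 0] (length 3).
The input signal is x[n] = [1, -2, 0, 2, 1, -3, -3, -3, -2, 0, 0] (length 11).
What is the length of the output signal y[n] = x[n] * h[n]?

For linear convolution, the output length is:
len(y) = len(x) + len(h) - 1 = 11 + 3 - 1 = 13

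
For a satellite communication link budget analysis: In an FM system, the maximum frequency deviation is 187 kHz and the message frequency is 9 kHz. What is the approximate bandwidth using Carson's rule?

Carson's rule: BW = 2*(delta_f + f_m)
= 2*(187 + 9) kHz = 392 kHz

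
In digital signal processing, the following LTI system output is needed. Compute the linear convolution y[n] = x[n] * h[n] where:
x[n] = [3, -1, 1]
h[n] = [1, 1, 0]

y[n] = sum_k x[k]*h[n-k]. Output length = len(x) + len(h) - 1 = 3 + 3 - 1 = 5.
y[0] = 3*1 = 3
y[1] = -1*1 + 3*1 = 2
y[2] = 1*1 + -1*1 + 3*0 = 0
y[3] = 1*1 + -1*0 = 1
y[4] = 1*0 = 0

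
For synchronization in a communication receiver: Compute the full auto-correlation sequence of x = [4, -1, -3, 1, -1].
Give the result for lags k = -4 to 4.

r_xx[k] = sum_m x[m]*x[m+k], indexed from 0, for k = -4 to 4:
  r_xx[-4] = x[4]*x[0] = -4
  r_xx[-3] = x[3]*x[0] + x[4]*x[1] = 5
  r_xx[-2] = x[2]*x[0] + x[3]*x[1] + x[4]*x[2] = -10
  r_xx[-1] = x[1]*x[0] + x[2]*x[1] + x[3]*x[2] + x[4]*x[3] = -5
  r_xx[0] = x[0]*x[0] + x[1]*x[1] + x[2]*x[2] + x[3]*x[3] + x[4]*x[4] = 28
  r_xx[1] = x[0]*x[1] + x[1]*x[2] + x[2]*x[3] + x[3]*x[4] = -5
  r_xx[2] = x[0]*x[2] + x[1]*x[3] + x[2]*x[4] = -10
  r_xx[3] = x[0]*x[3] + x[1]*x[4] = 5
  r_xx[4] = x[0]*x[4] = -4
r_xx = [-4, 5, -10, -5, 28, -5, -10, 5, -4]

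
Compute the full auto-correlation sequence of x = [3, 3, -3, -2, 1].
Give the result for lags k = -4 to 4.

r_xx[k] = sum_m x[m]*x[m+k], indexed from 0, for k = -4 to 4:
  r_xx[-4] = x[4]*x[0] = 3
  r_xx[-3] = x[3]*x[0] + x[4]*x[1] = -3
  r_xx[-2] = x[2]*x[0] + x[3]*x[1] + x[4]*x[2] = -18
  r_xx[-1] = x[1]*x[0] + x[2]*x[1] + x[3]*x[2] + x[4]*x[3] = 4
  r_xx[0] = x[0]*x[0] + x[1]*x[1] + x[2]*x[2] + x[3]*x[3] + x[4]*x[4] = 32
  r_xx[1] = x[0]*x[1] + x[1]*x[2] + x[2]*x[3] + x[3]*x[4] = 4
  r_xx[2] = x[0]*x[2] + x[1]*x[3] + x[2]*x[4] = -18
  r_xx[3] = x[0]*x[3] + x[1]*x[4] = -3
  r_xx[4] = x[0]*x[4] = 3
r_xx = [3, -3, -18, 4, 32, 4, -18, -3, 3]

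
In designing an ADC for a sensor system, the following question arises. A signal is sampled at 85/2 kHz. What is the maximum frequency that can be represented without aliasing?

The maximum frequency that can be represented without aliasing
is the Nyquist frequency: f_max = f_s / 2 = 85/2 kHz / 2 = 85/4 kHz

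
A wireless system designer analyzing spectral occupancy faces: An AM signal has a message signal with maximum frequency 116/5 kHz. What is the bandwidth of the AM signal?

In AM (double-sideband), the bandwidth is twice the message frequency.
BW = 2 * f_m = 2 * 116/5 kHz = 232/5 kHz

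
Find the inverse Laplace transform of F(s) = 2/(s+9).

Standard pair: k/(s+a) <-> k*e^(-at)*u(t)
With k=2, a=9: f(t) = 2*e^(-9t)*u(t)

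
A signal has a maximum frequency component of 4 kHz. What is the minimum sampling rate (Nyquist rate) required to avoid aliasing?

By the Nyquist-Shannon sampling theorem,
the minimum sampling rate (Nyquist rate) must be at least 2 * f_max.
Nyquist rate = 2 * 4 kHz = 8 kHz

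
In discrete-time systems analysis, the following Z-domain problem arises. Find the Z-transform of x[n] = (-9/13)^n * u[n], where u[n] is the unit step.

The Z-transform of a^n * u[n] is z/(z-a) for |z| > |a|.
Here a = -9/13, so X(z) = z/(z - (-9/13)) = 13z/(13z + 9)
ROC: |z| > 9/13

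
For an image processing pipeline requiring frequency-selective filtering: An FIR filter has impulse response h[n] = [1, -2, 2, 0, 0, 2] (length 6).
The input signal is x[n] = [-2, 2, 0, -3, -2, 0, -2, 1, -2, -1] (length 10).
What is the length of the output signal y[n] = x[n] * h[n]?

For linear convolution, the output length is:
len(y) = len(x) + len(h) - 1 = 10 + 6 - 1 = 15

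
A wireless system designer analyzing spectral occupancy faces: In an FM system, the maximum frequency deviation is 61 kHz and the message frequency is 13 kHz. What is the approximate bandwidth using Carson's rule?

Carson's rule: BW = 2*(delta_f + f_m)
= 2*(61 + 13) kHz = 148 kHz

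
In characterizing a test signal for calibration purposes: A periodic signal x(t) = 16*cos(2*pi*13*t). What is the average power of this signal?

Average power of A*cos(wt) is A^2/2.
P = 16^2 / 2 = 256/2 = 128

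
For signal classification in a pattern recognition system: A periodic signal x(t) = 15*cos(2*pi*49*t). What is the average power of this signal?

Average power of A*cos(wt) is A^2/2.
P = 15^2 / 2 = 225/2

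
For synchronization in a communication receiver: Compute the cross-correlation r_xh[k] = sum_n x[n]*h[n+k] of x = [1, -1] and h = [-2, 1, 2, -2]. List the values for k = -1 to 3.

Both sequences indexed from 0 and zero outside their support.
Lags with overlap: k = -1 to 3.
  r_xh[-1] = x[1]*h[0] = 2
  r_xh[0] = x[0]*h[0] + x[1]*h[1] = -3
  r_xh[1] = x[0]*h[1] + x[1]*h[2] = -1
  r_xh[2] = x[0]*h[2] + x[1]*h[3] = 4
  r_xh[3] = x[0]*h[3] = -2
r_xh = [2, -3, -1, 4, -2] (for k = -1, ..., 3)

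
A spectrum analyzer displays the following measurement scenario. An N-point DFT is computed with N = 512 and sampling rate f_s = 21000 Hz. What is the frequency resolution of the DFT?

DFT frequency resolution = f_s / N
= 21000 / 512 = 2625/64 Hz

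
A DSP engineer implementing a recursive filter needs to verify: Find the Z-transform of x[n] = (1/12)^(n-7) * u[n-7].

Time-shifting property: if X(z) = Z{x[n]}, then Z{x[n-d]} = z^(-d) * X(z)
X(z) = z/(z - 1/12) for x[n] = (1/12)^n * u[n]
Z{x[n-7]} = z^(-7) * z/(z - 1/12) = z^(-6)/(z - 1/12)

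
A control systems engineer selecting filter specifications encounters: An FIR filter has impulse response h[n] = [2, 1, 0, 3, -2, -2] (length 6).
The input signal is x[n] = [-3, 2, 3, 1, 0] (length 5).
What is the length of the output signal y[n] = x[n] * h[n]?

For linear convolution, the output length is:
len(y) = len(x) + len(h) - 1 = 5 + 6 - 1 = 10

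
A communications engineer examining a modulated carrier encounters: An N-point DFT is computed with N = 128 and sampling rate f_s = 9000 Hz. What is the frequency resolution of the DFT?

DFT frequency resolution = f_s / N
= 9000 / 128 = 1125/16 Hz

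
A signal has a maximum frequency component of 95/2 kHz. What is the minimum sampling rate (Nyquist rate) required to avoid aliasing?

By the Nyquist-Shannon sampling theorem,
the minimum sampling rate (Nyquist rate) must be at least 2 * f_max.
Nyquist rate = 2 * 95/2 kHz = 95 kHz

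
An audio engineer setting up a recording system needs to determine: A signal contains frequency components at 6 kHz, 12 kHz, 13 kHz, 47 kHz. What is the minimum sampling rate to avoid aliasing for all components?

The highest frequency component is f_max = 47 kHz.
Nyquist rate = 2 * f_max = 2 * 47 kHz = 94 kHz.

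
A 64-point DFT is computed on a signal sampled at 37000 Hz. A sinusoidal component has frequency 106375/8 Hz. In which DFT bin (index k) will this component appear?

DFT frequency resolution = f_s/N = 37000/64 = 4625/8 Hz
Bin index k = f_signal / resolution = 106375/8 / 4625/8 = 23
The signal frequency 106375/8 Hz falls in DFT bin k = 23.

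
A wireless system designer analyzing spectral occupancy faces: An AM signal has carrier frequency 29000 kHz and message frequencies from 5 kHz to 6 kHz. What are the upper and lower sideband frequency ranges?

Upper sideband (USB) = fc + [fm_low, fm_high] = 29000 + [5, 6] = [29005, 29006] kHz
Lower sideband (LSB) = fc - [fm_high, fm_low] = 29000 - [6, 5] = [28994, 28995] kHz
Total occupied spectrum: 28994 kHz to 29006 kHz (plus carrier at 29000 kHz)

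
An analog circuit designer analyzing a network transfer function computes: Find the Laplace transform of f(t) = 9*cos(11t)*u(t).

Standard pair: cos(wt)*u(t) <-> s/(s^2+w^2)
With w = 11: L{9*cos(11t)*u(t)} = 9s/(s^2+121)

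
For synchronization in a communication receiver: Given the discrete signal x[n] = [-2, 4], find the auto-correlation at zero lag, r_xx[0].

The auto-correlation at zero lag r_xx[0] equals the signal energy.
r_xx[0] = sum of x[n]^2 = (-2)^2 + 4^2
= 4 + 16 = 20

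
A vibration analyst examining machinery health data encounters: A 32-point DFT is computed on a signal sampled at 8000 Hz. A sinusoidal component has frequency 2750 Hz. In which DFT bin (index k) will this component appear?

DFT frequency resolution = f_s/N = 8000/32 = 250 Hz
Bin index k = f_signal / resolution = 2750 / 250 = 11
The signal frequency 2750 Hz falls in DFT bin k = 11.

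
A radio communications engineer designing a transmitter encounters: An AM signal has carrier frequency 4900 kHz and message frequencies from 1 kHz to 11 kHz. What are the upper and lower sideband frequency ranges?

Upper sideband (USB) = fc + [fm_low, fm_high] = 4900 + [1, 11] = [4901, 4911] kHz
Lower sideband (LSB) = fc - [fm_high, fm_low] = 4900 - [11, 1] = [4889, 4899] kHz
Total occupied spectrum: 4889 kHz to 4911 kHz (plus carrier at 4900 kHz)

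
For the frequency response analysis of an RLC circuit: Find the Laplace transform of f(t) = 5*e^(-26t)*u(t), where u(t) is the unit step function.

Standard Laplace transform pair:
e^(-at)*u(t) <-> 1/(s+a)
With a = 26: L{5*e^(-26t)*u(t)} = 5/(s+26), ROC: Re(s) > -26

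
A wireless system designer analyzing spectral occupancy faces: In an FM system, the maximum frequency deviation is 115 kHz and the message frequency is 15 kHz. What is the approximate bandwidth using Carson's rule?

Carson's rule: BW = 2*(delta_f + f_m)
= 2*(115 + 15) kHz = 260 kHz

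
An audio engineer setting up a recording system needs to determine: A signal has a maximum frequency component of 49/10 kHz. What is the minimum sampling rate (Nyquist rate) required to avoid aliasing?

By the Nyquist-Shannon sampling theorem,
the minimum sampling rate (Nyquist rate) must be at least 2 * f_max.
Nyquist rate = 2 * 49/10 kHz = 49/5 kHz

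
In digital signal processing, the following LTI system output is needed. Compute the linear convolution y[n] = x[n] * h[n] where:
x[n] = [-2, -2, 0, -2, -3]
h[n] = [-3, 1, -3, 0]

y[n] = sum_k x[k]*h[n-k]. Output length = len(x) + len(h) - 1 = 5 + 4 - 1 = 8.
y[0] = -2*-3 = 6
y[1] = -2*-3 + -2*1 = 4
y[2] = 0*-3 + -2*1 + -2*-3 = 4
y[3] = -2*-3 + 0*1 + -2*-3 + -2*0 = 12
y[4] = -3*-3 + -2*1 + 0*-3 + -2*0 = 7
y[5] = -3*1 + -2*-3 + 0*0 = 3
y[6] = -3*-3 + -2*0 = 9
y[7] = -3*0 = 0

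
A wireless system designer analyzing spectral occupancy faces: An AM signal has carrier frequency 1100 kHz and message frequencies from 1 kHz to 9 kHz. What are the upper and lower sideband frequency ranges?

Upper sideband (USB) = fc + [fm_low, fm_high] = 1100 + [1, 9] = [1101, 1109] kHz
Lower sideband (LSB) = fc - [fm_high, fm_low] = 1100 - [9, 1] = [1091, 1099] kHz
Total occupied spectrum: 1091 kHz to 1109 kHz (plus carrier at 1100 kHz)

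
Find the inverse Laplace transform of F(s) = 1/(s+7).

Standard pair: k/(s+a) <-> k*e^(-at)*u(t)
With k=1, a=7: f(t) = e^(-7t)*u(t)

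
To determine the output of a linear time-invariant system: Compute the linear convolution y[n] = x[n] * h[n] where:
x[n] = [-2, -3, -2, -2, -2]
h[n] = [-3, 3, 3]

y[n] = sum_k x[k]*h[n-k]. Output length = len(x) + len(h) - 1 = 5 + 3 - 1 = 7.
y[0] = -2*-3 = 6
y[1] = -3*-3 + -2*3 = 3
y[2] = -2*-3 + -3*3 + -2*3 = -9
y[3] = -2*-3 + -2*3 + -3*3 = -9
y[4] = -2*-3 + -2*3 + -2*3 = -6
y[5] = -2*3 + -2*3 = -12
y[6] = -2*3 = -6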